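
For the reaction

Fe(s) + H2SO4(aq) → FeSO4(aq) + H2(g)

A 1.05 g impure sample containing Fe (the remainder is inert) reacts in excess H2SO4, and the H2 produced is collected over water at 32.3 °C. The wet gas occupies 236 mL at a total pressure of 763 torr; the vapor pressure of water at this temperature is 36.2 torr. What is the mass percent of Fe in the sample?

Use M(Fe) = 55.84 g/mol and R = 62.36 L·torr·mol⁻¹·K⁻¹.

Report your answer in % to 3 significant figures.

47.9 %

P(H2) = 763 − 36.2 = 726.8 torr
n(H2) = PV/RT = (726.8 × 0.2360) / (62.36 × 305.45) = 0.009005 mol
n(Fe) = (1/1) × 0.009005 = 0.009005 mol
m(Fe) = 0.009005 × 55.84 = 0.5028 g
%Fe = 0.5028 / 1.05 × 100 = 47.89%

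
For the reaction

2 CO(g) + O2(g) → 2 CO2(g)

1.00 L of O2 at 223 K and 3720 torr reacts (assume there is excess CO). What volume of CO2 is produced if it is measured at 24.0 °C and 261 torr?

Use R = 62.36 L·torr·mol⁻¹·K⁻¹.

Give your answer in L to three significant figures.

38.0 L

n(O2) = PV/RT = (3720 × 1.00) / (62.36 × 223) = 0.2675 mol
n(CO2) = (2/1) × 0.2675 = 0.5350 mol
V = nRT/P = 0.5350 × 62.36 × 297.15 / 261 = 37.98 L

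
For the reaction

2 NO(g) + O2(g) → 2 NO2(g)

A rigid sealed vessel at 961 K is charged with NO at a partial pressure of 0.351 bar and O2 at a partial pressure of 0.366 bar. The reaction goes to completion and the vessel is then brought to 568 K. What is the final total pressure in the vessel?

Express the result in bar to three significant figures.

At constant V, partial pressures at 961 K are proportional to moles, so apply stoichiometry directly to pressures.
P(O2) required for 0.351 bar of NO = (1/2) × 0.351 = 0.1755 bar; available 0.366 bar, so NO is limiting.
P(O2) remaining = 0.366 − (1/2) × 0.351 = 0.1905 bar
P(gaseous products) = (2)/2 × 0.351 = 0.3510 bar
P_total at 961 K = 0.1905 + 0.3510 = 0.5415 bar
Scaling to 568 K: P = 0.5415 × 568/961 = 0.3201 bar

0.320 bar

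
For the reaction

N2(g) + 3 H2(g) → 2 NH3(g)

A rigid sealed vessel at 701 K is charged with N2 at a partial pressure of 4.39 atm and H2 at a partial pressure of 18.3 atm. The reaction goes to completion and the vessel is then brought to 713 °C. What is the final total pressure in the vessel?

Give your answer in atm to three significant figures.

At constant V, partial pressures at 701 K are proportional to moles, so apply stoichiometry directly to pressures.
P(H2) required for 4.39 atm of N2 = (3/1) × 4.39 = 13.17 atm; available 18.3 atm, so N2 is limiting.
P(H2) remaining = 18.3 − (3/1) × 4.39 = 5.130 atm
P(gaseous products) = (2)/1 × 4.39 = 8.780 atm
P_total at 701 K = 5.130 + 8.780 = 13.91 atm
Scaling to 713 °C: P = 13.91 × 986.15/701 = 19.57 atm

19.6 atm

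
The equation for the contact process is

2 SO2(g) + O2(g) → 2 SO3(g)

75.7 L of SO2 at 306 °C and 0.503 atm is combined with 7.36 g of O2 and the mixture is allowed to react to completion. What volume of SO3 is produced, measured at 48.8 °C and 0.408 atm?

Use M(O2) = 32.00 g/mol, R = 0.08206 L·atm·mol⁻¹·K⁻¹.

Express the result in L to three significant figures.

n(SO2) = PV/RT = (0.503 × 75.7) / (0.08206 × 579.15) = 0.8012 mol
n(O2) = 7.36 / 32.00 = 0.2300 mol
For 0.8012 mol SO2, stoichiometry requires (1/2) × 0.8012 = 0.4006 mol O2; 0.2300 mol is available, so O2 is limiting.
n(SO3) = (2/1) × 0.2300 = 0.4600 mol
V(SO3) = nRT/P = 0.4600 × 0.08206 × 321.95 / 0.408 = 29.79 L

29.8 L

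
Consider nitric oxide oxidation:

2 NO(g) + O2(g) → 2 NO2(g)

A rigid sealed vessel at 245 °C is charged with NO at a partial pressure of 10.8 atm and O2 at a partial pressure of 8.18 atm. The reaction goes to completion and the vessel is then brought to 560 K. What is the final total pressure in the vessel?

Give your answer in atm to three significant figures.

At constant V, partial pressures at 245 °C are proportional to moles, so apply stoichiometry directly to pressures.
P(O2) required for 10.8 atm of NO = (1/2) × 10.8 = 5.400 atm; available 8.18 atm, so NO is limiting.
P(O2) remaining = 8.18 − (1/2) × 10.8 = 2.780 atm
P(gaseous products) = (2)/2 × 10.8 = 10.80 atm
P_total at 245 °C = 2.780 + 10.80 = 13.58 atm
Scaling to 560 K: P = 13.58 × 560/518.15 = 14.68 atm

14.7 atm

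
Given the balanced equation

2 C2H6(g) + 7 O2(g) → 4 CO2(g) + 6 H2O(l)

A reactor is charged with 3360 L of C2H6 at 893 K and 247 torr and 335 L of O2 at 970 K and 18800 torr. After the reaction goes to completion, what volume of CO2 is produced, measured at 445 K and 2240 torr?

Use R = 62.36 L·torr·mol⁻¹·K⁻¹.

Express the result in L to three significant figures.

n(C2H6) = PV/RT = (247 × 3360) / (62.36 × 893) = 14.90 mol
n(O2) = PV/RT = (18800 × 335) / (62.36 × 970) = 104.1 mol
For 14.90 mol C2H6, stoichiometry requires (7/2) × 14.90 = 52.15 mol O2; 104.1 mol is available, so C2H6 is limiting.
n(CO2) = (4/2) × 14.90 = 29.80 mol
V(CO2) = nRT/P = 29.80 × 62.36 × 445 / 2240 = 369.2 L

369 L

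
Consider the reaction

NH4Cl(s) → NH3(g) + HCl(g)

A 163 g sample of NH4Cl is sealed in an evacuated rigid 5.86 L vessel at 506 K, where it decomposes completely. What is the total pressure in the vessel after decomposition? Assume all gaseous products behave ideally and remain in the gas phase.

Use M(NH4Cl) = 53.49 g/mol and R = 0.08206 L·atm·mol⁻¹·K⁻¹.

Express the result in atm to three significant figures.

43.2 atm

n(NH4Cl) = 163 / 53.49 = 3.047 mol
n(gas produced) = (2/1) × 3.047 = 6.094 mol
P = nRT/V = 6.094 × 0.08206 × 506 / 5.86 = 43.18 atm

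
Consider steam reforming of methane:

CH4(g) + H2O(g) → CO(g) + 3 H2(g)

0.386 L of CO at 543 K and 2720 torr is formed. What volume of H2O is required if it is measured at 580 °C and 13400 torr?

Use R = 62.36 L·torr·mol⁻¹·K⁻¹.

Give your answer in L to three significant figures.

n(CO) = PV/RT = (2720 × 0.386) / (62.36 × 543) = 0.03101 mol
n(H2O) = (1/1) × 0.03101 = 0.03101 mol
V = nRT/P = 0.03101 × 62.36 × 853.15 / 13400 = 0.1231 L

0.123 L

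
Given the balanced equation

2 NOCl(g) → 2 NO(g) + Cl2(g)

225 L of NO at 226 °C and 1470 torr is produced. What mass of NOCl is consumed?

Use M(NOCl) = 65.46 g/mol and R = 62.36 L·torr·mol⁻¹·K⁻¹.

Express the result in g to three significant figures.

696 g

n(NO) = PV/RT = (1470 × 225) / (62.36 × 499.15) = 10.63 mol
n(NOCl) = (2/2) × 10.63 = 10.63 mol
m(NOCl) = 10.63 × 65.46 = 695.8 g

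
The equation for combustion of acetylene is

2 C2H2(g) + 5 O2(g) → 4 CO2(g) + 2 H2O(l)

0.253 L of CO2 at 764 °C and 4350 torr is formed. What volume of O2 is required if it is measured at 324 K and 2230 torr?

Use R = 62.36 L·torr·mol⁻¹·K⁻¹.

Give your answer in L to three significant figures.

n(CO2) = PV/RT = (4350 × 0.253) / (62.36 × 1037.15) = 0.01702 mol
n(O2) = (5/4) × 0.01702 = 0.02128 mol
V = nRT/P = 0.02128 × 62.36 × 324 / 2230 = 0.1928 L

0.193 L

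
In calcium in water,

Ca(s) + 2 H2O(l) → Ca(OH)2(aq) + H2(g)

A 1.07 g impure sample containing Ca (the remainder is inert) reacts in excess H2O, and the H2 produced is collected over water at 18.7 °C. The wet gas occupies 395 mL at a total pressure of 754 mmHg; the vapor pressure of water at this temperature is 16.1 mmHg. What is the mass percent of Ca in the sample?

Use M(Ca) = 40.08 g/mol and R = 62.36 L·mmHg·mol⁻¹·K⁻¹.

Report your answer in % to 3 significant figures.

60.0 %

P(H2) = 754 − 16.1 = 737.9 mmHg
n(H2) = PV/RT = (737.9 × 0.3950) / (62.36 × 291.85) = 0.01602 mol
n(Ca) = (1/1) × 0.01602 = 0.01602 mol
m(Ca) = 0.01602 × 40.08 = 0.6421 g
%Ca = 0.6421 / 1.07 × 100 = 60.01%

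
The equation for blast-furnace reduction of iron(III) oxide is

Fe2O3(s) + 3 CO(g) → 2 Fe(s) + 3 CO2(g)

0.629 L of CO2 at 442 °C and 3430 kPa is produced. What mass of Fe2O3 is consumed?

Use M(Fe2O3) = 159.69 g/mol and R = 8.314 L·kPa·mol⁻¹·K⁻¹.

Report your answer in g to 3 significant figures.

n(CO2) = PV/RT = (3430 × 0.629) / (8.314 × 715.15) = 0.3629 mol
n(Fe2O3) = (1/3) × 0.3629 = 0.1210 mol
m(Fe2O3) = 0.1210 × 159.69 = 19.32 g

19.3 g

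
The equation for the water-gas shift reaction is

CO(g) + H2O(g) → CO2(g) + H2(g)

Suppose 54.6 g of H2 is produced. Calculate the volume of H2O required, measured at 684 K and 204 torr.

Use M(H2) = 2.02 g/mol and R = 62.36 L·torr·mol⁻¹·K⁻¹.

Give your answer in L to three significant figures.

n(H2) = 54.60 / 2.02 = 27.03 mol
n(H2O) = (1/1) × 27.03 = 27.03 mol
V = nRT/P = 27.03 × 62.36 × 684 / 204 = 5652 L

5650 L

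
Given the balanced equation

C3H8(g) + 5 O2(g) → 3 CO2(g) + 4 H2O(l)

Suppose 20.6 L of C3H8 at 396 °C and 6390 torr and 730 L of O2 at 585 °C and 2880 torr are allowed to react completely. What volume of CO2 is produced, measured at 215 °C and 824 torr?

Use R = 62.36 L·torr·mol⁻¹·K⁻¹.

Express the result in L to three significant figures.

n(C3H8) = PV/RT = (6390 × 20.6) / (62.36 × 669.15) = 3.155 mol
n(O2) = PV/RT = (2880 × 730) / (62.36 × 858.15) = 39.29 mol
For 3.155 mol C3H8, stoichiometry requires (5/1) × 3.155 = 15.77 mol O2; 39.29 mol is available, so C3H8 is limiting.
n(CO2) = (3/1) × 3.155 = 9.465 mol
V(CO2) = nRT/P = 9.465 × 62.36 × 488.15 / 824 = 349.7 L

350 L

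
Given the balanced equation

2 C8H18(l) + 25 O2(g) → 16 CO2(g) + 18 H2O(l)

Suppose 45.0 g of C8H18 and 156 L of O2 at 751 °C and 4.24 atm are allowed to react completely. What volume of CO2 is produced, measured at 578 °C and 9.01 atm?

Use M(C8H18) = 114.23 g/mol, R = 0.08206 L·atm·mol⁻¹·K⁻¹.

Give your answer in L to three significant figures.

n(C8H18) = 45.0 / 114.23 = 0.3939 mol
n(O2) = PV/RT = (4.24 × 156) / (0.08206 × 1024.15) = 7.870 mol
For 0.3939 mol C8H18, stoichiometry requires (25/2) × 0.3939 = 4.924 mol O2; 7.870 mol is available, so C8H18 is limiting.
n(CO2) = (16/2) × 0.3939 = 3.151 mol
V(CO2) = nRT/P = 3.151 × 0.08206 × 851.15 / 9.01 = 24.43 L

24.4 L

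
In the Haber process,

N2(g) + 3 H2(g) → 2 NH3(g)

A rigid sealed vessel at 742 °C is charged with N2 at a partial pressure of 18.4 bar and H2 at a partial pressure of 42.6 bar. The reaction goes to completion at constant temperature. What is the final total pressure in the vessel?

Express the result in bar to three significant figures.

32.6 bar

At constant V, partial pressures at 742 °C are proportional to moles, so apply stoichiometry directly to pressures.
P(H2) required for 18.4 bar of N2 = (3/1) × 18.4 = 55.20 bar; available 42.6 bar, so H2 is limiting.
P(N2) remaining = 18.4 − (1/3) × 42.6 = 4.200 bar
P(gaseous products) = (2)/3 × 42.6 = 28.40 bar
P_total at 742 °C = 4.200 + 28.40 = 32.60 bar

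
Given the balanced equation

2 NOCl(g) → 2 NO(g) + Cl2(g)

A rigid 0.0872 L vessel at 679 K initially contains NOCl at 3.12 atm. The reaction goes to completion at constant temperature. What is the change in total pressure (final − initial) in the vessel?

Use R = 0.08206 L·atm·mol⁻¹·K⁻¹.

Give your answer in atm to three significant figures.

1.56 atm

At constant T and V, P ∝ n(gas): 2 mol gas → 3 mol gas.
P_final = (3/2) × 3.12 = 4.680 atm; ΔP = 4.680 − 3.12 = 1.560 atm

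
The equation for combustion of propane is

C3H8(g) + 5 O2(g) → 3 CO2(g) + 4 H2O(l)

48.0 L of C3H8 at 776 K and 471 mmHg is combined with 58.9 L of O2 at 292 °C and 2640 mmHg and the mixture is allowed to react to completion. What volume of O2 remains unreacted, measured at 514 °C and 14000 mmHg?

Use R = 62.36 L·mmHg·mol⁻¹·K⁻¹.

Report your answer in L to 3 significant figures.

7.28 L

n(C3H8) = PV/RT = (471 × 48.0) / (62.36 × 776) = 0.4672 mol
n(O2) = PV/RT = (2640 × 58.9) / (62.36 × 565.15) = 4.412 mol
For 0.4672 mol C3H8, stoichiometry requires (5/1) × 0.4672 = 2.336 mol O2; 4.412 mol is available, so C3H8 is limiting.
n(O2) consumed = (5/1) × 0.4672 = 2.336 mol; remaining = 4.412 − 2.336 = 2.076 mol
V(O2) = nRT/P = 2.076 × 62.36 × 787.15 / 14000 = 7.279 L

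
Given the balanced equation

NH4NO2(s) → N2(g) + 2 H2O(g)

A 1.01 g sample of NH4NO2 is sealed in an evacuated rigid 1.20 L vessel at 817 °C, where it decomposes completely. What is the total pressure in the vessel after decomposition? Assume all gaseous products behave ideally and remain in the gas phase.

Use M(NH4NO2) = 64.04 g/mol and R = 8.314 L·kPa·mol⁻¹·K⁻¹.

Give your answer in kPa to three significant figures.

n(NH4NO2) = 1.01 / 64.04 = 0.01577 mol
n(gas produced) = (3/1) × 0.01577 = 0.04731 mol
P = nRT/V = 0.04731 × 8.314 × 1090.15 / 1.20 = 357.3 kPa

357 kPa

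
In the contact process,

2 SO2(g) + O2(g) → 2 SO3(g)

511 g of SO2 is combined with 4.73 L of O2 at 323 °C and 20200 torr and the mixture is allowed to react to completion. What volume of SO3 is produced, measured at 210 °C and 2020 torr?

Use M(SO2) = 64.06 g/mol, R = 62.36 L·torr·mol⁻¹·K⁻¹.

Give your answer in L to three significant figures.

76.7 L

n(SO2) = 511 / 64.06 = 7.977 mol
n(O2) = PV/RT = (20200 × 4.73) / (62.36 × 596.15) = 2.570 mol
For 7.977 mol SO2, stoichiometry requires (1/2) × 7.977 = 3.989 mol O2; 2.570 mol is available, so O2 is limiting.
n(SO3) = (2/1) × 2.570 = 5.140 mol
V(SO3) = nRT/P = 5.140 × 62.36 × 483.15 / 2020 = 76.67 L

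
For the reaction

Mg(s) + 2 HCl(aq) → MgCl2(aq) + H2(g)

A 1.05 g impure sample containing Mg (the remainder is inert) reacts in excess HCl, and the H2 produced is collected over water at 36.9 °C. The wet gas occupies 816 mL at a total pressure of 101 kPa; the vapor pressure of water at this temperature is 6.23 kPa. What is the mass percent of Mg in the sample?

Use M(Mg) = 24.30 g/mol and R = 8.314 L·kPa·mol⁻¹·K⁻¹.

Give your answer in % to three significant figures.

P(H2) = 101 − 6.23 = 94.77 kPa
n(H2) = PV/RT = (94.77 × 0.8160) / (8.314 × 310.05) = 0.03000 mol
n(Mg) = (1/1) × 0.03000 = 0.03000 mol
m(Mg) = 0.03000 × 24.30 = 0.7290 g
%Mg = 0.7290 / 1.05 × 100 = 69.43%

69.4 %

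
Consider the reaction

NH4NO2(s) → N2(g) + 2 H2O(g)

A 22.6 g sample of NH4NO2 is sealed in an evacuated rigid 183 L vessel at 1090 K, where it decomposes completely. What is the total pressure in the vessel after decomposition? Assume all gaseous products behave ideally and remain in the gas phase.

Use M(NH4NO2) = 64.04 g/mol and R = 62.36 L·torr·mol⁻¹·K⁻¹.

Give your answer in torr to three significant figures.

393 torr

n(NH4NO2) = 22.6 / 64.04 = 0.3529 mol
n(gas produced) = (3/1) × 0.3529 = 1.059 mol
P = nRT/V = 1.059 × 62.36 × 1090 / 183 = 393.3 torr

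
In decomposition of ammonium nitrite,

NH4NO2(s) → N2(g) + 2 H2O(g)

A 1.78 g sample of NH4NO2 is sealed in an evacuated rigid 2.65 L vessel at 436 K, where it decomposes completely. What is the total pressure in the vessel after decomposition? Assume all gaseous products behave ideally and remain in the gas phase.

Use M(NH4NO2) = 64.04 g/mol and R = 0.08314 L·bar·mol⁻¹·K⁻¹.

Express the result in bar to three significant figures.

n(NH4NO2) = 1.78 / 64.04 = 0.02780 mol
n(gas produced) = (3/1) × 0.02780 = 0.08340 mol
P = nRT/V = 0.08340 × 0.08314 × 436 / 2.65 = 1.141 bar

1.14 bar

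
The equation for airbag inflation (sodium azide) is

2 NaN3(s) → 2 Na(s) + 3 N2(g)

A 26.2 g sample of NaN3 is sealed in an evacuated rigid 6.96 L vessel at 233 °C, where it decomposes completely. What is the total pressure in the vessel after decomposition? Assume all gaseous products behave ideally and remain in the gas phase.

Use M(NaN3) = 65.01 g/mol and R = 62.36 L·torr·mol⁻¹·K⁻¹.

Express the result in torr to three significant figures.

n(NaN3) = 26.2 / 65.01 = 0.4030 mol
n(gas produced) = (3/2) × 0.4030 = 0.6045 mol
P = nRT/V = 0.6045 × 62.36 × 506.15 / 6.96 = 2741 torr

2740 torr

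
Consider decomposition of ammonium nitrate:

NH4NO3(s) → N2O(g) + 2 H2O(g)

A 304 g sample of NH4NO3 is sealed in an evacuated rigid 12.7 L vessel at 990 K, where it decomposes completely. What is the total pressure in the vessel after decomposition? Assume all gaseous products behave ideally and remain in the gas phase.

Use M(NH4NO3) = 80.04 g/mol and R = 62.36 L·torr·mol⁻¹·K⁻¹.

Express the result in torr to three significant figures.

55400 torr

n(NH4NO3) = 304 / 80.04 = 3.798 mol
n(gas produced) = (3/1) × 3.798 = 11.39 mol
P = nRT/V = 11.39 × 62.36 × 990 / 12.7 = 55370 torr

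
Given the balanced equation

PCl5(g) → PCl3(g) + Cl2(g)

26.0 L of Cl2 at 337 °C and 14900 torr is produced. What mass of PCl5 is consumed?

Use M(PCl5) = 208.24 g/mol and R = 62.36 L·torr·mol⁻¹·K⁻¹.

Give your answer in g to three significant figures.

n(Cl2) = PV/RT = (14900 × 26.0) / (62.36 × 610.15) = 10.18 mol
n(PCl5) = (1/1) × 10.18 = 10.18 mol
m(PCl5) = 10.18 × 208.24 = 2120 g

2120 g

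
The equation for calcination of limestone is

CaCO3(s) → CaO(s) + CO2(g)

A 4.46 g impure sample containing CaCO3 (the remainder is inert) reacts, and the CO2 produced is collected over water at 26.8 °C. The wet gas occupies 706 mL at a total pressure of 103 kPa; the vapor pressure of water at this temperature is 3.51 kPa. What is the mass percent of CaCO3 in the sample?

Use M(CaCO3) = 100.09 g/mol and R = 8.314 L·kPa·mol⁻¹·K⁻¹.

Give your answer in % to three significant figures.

63.2 %

P(CO2) = 103 − 3.51 = 99.49 kPa
n(CO2) = PV/RT = (99.49 × 0.7060) / (8.314 × 299.95) = 0.02817 mol
n(CaCO3) = (1/1) × 0.02817 = 0.02817 mol
m(CaCO3) = 0.02817 × 100.09 = 2.820 g
%CaCO3 = 2.820 / 4.46 × 100 = 63.23%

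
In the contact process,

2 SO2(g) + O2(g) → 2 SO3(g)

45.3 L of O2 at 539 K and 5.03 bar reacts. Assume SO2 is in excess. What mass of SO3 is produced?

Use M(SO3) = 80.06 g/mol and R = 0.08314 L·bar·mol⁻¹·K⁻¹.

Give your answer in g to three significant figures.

814 g

n(O2) = PV/RT = (5.03 × 45.3) / (0.08314 × 539) = 5.085 mol
n(SO3) = (2/1) × 5.085 = 10.17 mol
m(SO3) = 10.17 × 80.06 = 814.2 g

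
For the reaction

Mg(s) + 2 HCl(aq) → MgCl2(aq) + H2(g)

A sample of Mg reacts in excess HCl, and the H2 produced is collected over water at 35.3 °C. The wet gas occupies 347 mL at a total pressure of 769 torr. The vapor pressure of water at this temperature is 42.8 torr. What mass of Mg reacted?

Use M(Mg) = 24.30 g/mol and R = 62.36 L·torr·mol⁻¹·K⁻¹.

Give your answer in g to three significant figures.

P(H2) = 769 − 42.8 = 726.2 torr
n(H2) = PV/RT = (726.2 × 0.3470) / (62.36 × 308.45) = 0.01310 mol
n(Mg) = (1/1) × 0.01310 = 0.01310 mol
m(Mg) = 0.01310 × 24.30 = 0.3183 g

0.318 g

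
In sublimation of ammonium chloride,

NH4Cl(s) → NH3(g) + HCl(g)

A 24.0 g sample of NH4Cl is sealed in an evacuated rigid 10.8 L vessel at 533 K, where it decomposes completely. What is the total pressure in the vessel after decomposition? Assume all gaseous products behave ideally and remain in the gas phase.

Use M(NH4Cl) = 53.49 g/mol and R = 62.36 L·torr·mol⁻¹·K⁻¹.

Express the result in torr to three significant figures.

n(NH4Cl) = 24.0 / 53.49 = 0.4487 mol
n(gas produced) = (2/1) × 0.4487 = 0.8974 mol
P = nRT/V = 0.8974 × 62.36 × 533 / 10.8 = 2762 torr

2760 torr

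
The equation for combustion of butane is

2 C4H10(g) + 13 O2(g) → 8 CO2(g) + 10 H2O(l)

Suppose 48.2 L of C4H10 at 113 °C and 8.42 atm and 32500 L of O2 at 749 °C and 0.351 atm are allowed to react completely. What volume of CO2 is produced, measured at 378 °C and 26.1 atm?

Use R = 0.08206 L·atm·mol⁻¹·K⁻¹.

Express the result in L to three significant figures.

105 L

n(C4H10) = PV/RT = (8.42 × 48.2) / (0.08206 × 386.15) = 12.81 mol
n(O2) = PV/RT = (0.351 × 32500) / (0.08206 × 1022.15) = 136.0 mol
For 12.81 mol C4H10, stoichiometry requires (13/2) × 12.81 = 83.27 mol O2; 136.0 mol is available, so C4H10 is limiting.
n(CO2) = (8/2) × 12.81 = 51.24 mol
V(CO2) = nRT/P = 51.24 × 0.08206 × 651.15 / 26.1 = 104.9 L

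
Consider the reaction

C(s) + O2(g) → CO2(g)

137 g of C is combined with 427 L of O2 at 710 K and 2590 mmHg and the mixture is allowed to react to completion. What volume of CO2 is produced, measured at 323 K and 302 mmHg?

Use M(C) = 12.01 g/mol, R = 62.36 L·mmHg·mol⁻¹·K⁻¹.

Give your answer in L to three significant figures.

n(C) = 137 / 12.01 = 11.41 mol
n(O2) = PV/RT = (2590 × 427) / (62.36 × 710) = 24.98 mol
For 11.41 mol C, stoichiometry requires (1/1) × 11.41 = 11.41 mol O2; 24.98 mol is available, so C is limiting.
n(CO2) = (1/1) × 11.41 = 11.41 mol
V(CO2) = nRT/P = 11.41 × 62.36 × 323 / 302 = 761.0 L

761 L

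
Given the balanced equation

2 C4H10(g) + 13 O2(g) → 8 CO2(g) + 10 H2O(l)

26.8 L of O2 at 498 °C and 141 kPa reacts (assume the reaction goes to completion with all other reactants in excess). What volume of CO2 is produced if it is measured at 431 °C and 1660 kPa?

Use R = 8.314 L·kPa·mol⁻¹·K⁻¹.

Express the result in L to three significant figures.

1.28 L

n(O2) = PV/RT = (141 × 26.8) / (8.314 × 771.15) = 0.5894 mol
n(CO2) = (8/13) × 0.5894 = 0.3627 mol
V = nRT/P = 0.3627 × 8.314 × 704.15 / 1660 = 1.279 L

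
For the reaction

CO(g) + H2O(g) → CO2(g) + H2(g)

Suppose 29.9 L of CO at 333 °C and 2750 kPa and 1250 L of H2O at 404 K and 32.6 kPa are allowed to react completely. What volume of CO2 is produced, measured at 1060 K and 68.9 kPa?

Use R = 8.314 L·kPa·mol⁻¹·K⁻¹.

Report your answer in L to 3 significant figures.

1550 L

n(CO) = PV/RT = (2750 × 29.9) / (8.314 × 606.15) = 16.32 mol
n(H2O) = PV/RT = (32.6 × 1250) / (8.314 × 404) = 12.13 mol
For 16.32 mol CO, stoichiometry requires (1/1) × 16.32 = 16.32 mol H2O; 12.13 mol is available, so H2O is limiting.
n(CO2) = (1/1) × 12.13 = 12.13 mol
V(CO2) = nRT/P = 12.13 × 8.314 × 1060 / 68.9 = 1552 L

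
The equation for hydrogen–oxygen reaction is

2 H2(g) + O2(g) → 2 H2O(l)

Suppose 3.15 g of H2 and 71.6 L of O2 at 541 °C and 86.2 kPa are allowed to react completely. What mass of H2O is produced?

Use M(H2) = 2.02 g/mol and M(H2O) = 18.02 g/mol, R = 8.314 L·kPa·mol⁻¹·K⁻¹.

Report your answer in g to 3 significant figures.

n(H2) = 3.15 / 2.02 = 1.559 mol
n(O2) = PV/RT = (86.2 × 71.6) / (8.314 × 814.15) = 0.9118 mol
For 1.559 mol H2, stoichiometry requires (1/2) × 1.559 = 0.7795 mol O2; 0.9118 mol is available, so H2 is limiting.
n(H2O) = (2/2) × 1.559 = 1.559 mol
m(H2O) = 1.559 × 18.02 = 28.09 g

28.1 g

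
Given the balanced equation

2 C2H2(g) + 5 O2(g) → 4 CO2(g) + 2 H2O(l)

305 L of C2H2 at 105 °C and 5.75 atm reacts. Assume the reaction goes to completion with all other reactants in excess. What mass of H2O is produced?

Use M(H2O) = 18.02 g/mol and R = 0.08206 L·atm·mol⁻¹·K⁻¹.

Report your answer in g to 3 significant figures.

1020 g

n(C2H2) = PV/RT = (5.75 × 305) / (0.08206 × 378.15) = 56.52 mol
n(H2O) = (2/2) × 56.52 = 56.52 mol
m(H2O) = 56.52 × 18.02 = 1018 g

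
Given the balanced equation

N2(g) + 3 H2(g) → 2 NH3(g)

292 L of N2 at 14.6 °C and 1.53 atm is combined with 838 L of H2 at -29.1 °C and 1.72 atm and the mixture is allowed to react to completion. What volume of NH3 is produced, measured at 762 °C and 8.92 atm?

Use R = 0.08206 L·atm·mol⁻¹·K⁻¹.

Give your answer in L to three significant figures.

n(N2) = PV/RT = (1.53 × 292) / (0.08206 × 287.75) = 18.92 mol
n(H2) = PV/RT = (1.72 × 838) / (0.08206 × 244.05) = 71.97 mol
For 18.92 mol N2, stoichiometry requires (3/1) × 18.92 = 56.76 mol H2; 71.97 mol is available, so N2 is limiting.
n(NH3) = (2/1) × 18.92 = 37.84 mol
V(NH3) = nRT/P = 37.84 × 0.08206 × 1035.15 / 8.92 = 360.3 L

360 L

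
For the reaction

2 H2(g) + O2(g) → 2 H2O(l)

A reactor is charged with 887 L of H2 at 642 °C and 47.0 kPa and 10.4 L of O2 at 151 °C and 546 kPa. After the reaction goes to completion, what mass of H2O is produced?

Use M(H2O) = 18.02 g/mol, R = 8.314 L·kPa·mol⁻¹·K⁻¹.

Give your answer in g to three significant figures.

n(H2) = PV/RT = (47.0 × 887) / (8.314 × 915.15) = 5.479 mol
n(O2) = PV/RT = (546 × 10.4) / (8.314 × 424.15) = 1.610 mol
For 5.479 mol H2, stoichiometry requires (1/2) × 5.479 = 2.740 mol O2; 1.610 mol is available, so O2 is limiting.
n(H2O) = (2/1) × 1.610 = 3.220 mol
m(H2O) = 3.220 × 18.02 = 58.02 g

58.0 g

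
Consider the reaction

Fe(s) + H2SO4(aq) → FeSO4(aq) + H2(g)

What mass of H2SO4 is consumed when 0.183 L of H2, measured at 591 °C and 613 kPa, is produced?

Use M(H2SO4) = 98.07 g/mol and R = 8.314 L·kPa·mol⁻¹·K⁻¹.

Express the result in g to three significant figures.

n(H2) = PV/RT = (613 × 0.183) / (8.314 × 864.15) = 0.01561 mol
n(H2SO4) = (1/1) × 0.01561 = 0.01561 mol
m(H2SO4) = 0.01561 × 98.07 = 1.531 g

1.53 g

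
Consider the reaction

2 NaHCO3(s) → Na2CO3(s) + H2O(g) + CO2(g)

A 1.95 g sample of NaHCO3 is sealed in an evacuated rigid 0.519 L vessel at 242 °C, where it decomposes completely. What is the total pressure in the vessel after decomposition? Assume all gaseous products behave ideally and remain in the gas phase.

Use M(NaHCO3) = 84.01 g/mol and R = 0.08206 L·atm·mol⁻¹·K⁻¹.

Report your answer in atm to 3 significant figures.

n(NaHCO3) = 1.95 / 84.01 = 0.02321 mol
n(gas produced) = (2/2) × 0.02321 = 0.02321 mol
P = nRT/V = 0.02321 × 0.08206 × 515.15 / 0.519 = 1.890 atm

1.89 atm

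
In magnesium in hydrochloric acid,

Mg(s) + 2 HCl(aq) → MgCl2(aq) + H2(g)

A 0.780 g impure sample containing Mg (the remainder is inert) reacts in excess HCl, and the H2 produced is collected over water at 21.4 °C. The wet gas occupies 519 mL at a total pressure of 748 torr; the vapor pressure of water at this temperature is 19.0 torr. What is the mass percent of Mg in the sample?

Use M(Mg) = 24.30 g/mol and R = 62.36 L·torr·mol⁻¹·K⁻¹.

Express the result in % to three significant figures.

64.2 %

P(H2) = 748 − 19.0 = 729.0 torr
n(H2) = PV/RT = (729.0 × 0.5190) / (62.36 × 294.55) = 0.02060 mol
n(Mg) = (1/1) × 0.02060 = 0.02060 mol
m(Mg) = 0.02060 × 24.30 = 0.5006 g
%Mg = 0.5006 / 0.780 × 100 = 64.18%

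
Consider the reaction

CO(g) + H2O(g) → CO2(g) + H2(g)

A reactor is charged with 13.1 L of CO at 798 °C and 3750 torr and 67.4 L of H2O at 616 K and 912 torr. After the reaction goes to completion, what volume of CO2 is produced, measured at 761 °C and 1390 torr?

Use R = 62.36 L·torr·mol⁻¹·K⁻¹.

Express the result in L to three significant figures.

n(CO) = PV/RT = (3750 × 13.1) / (62.36 × 1071.15) = 0.7354 mol
n(H2O) = PV/RT = (912 × 67.4) / (62.36 × 616) = 1.600 mol
For 0.7354 mol CO, stoichiometry requires (1/1) × 0.7354 = 0.7354 mol H2O; 1.600 mol is available, so CO is limiting.
n(CO2) = (1/1) × 0.7354 = 0.7354 mol
V(CO2) = nRT/P = 0.7354 × 62.36 × 1034.15 / 1390 = 34.12 L

34.1 L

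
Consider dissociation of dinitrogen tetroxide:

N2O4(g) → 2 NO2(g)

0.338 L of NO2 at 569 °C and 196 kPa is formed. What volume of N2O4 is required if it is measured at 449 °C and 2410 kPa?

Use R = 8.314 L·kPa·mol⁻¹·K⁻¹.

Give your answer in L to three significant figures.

0.0118 L

n(NO2) = PV/RT = (196 × 0.338) / (8.314 × 842.15) = 0.009462 mol
n(N2O4) = (1/2) × 0.009462 = 0.004731 mol
V = nRT/P = 0.004731 × 8.314 × 722.15 / 2410 = 0.01179 L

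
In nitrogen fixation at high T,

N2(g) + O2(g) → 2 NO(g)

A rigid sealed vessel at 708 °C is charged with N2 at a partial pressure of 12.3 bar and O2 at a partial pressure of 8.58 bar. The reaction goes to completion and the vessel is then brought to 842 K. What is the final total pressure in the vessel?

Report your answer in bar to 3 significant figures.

With V and T fixed, P_i ∝ n_i, so the mole ratios apply directly to partial pressures at 708 °C.
P(O2) required for 12.3 bar of N2 = (1/1) × 12.3 = 12.30 bar; available 8.58 bar, so O2 is limiting.
P(N2) remaining = 12.3 − (1/1) × 8.58 = 3.720 bar
P(gaseous products) = (2)/1 × 8.58 = 17.16 bar
P_total at 708 °C = 3.720 + 17.16 = 20.88 bar
Scaling to 842 K: P = 20.88 × 842/981.15 = 17.92 bar

17.9 bar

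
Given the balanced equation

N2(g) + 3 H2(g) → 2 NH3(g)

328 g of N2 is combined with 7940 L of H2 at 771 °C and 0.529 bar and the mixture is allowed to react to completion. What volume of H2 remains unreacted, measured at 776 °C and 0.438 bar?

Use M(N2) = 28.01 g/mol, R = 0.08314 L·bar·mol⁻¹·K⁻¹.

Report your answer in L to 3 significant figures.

n(N2) = 328 / 28.01 = 11.71 mol
n(H2) = PV/RT = (0.529 × 7940) / (0.08314 × 1044.15) = 48.38 mol
For 11.71 mol N2, stoichiometry requires (3/1) × 11.71 = 35.13 mol H2; 48.38 mol is available, so N2 is limiting.
n(H2) consumed = (3/1) × 11.71 = 35.13 mol; remaining = 48.38 − 35.13 = 13.25 mol
V(H2) = nRT/P = 13.25 × 0.08314 × 1049.15 / 0.438 = 2639 L

2640 L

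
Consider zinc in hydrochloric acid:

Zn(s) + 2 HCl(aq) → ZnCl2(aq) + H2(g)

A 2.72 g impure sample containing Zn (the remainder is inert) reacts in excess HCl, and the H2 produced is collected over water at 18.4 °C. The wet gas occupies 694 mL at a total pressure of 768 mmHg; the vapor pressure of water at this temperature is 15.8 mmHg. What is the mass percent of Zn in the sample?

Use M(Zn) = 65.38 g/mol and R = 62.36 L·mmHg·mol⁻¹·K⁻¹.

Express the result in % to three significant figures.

69.0 %

P(H2) = 768 − 15.8 = 752.2 mmHg
n(H2) = PV/RT = (752.2 × 0.6940) / (62.36 × 291.55) = 0.02871 mol
n(Zn) = (1/1) × 0.02871 = 0.02871 mol
m(Zn) = 0.02871 × 65.38 = 1.877 g
%Zn = 1.877 / 2.72 × 100 = 69.01%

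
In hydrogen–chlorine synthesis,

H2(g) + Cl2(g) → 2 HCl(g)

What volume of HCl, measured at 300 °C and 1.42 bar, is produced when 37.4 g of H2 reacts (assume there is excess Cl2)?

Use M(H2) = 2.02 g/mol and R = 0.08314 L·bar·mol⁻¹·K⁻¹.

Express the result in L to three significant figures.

n(H2) = 37.40 / 2.02 = 18.51 mol
n(HCl) = (2/1) × 18.51 = 37.02 mol
V = nRT/P = 37.02 × 0.08314 × 573.15 / 1.42 = 1242 L

1240 L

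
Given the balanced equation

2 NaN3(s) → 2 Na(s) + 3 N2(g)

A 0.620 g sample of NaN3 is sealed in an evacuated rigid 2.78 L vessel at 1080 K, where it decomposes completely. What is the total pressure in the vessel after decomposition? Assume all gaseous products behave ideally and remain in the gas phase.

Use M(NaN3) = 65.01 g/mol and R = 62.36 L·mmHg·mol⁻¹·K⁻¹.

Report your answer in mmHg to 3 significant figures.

n(NaN3) = 0.620 / 65.01 = 0.009537 mol
n(gas produced) = (3/2) × 0.009537 = 0.01431 mol
P = nRT/V = 0.01431 × 62.36 × 1080 / 2.78 = 346.7 mmHg

347 mmHg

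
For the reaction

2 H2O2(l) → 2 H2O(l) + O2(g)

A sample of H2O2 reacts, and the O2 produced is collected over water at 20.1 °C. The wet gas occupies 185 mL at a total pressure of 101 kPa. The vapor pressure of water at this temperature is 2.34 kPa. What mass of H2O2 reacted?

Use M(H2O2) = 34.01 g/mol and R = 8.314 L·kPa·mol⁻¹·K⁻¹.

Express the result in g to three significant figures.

P(O2) = 101 − 2.34 = 98.66 kPa
n(O2) = PV/RT = (98.66 × 0.1850) / (8.314 × 293.25) = 0.007486 mol
n(H2O2) = (2/1) × 0.007486 = 0.01497 mol
m(H2O2) = 0.01497 × 34.01 = 0.5091 g

0.509 g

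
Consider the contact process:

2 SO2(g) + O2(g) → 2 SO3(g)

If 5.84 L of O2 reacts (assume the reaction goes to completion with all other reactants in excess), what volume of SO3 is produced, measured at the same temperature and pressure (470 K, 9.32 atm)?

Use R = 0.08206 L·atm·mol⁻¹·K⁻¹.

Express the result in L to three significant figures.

At constant T and P, gas volumes are in the mole ratio: V(SO3) = (2/1) × 5.84 = 11.68 L

11.7 L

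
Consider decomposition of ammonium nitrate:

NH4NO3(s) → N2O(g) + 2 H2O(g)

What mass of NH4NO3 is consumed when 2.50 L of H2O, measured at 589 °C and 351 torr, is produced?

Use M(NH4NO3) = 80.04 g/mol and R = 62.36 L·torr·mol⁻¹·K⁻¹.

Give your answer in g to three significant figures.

n(H2O) = PV/RT = (351 × 2.50) / (62.36 × 862.15) = 0.01632 mol
n(NH4NO3) = (1/2) × 0.01632 = 0.008160 mol
m(NH4NO3) = 0.008160 × 80.04 = 0.6531 g

0.653 g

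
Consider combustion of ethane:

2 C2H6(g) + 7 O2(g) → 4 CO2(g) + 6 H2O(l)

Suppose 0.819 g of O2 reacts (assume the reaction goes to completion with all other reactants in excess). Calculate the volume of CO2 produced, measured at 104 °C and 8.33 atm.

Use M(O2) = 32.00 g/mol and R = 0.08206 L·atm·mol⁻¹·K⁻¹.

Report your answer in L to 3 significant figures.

0.0543 L

n(O2) = 0.8190 / 32.00 = 0.02559 mol
n(CO2) = (4/7) × 0.02559 = 0.01462 mol
V = nRT/P = 0.01462 × 0.08206 × 377.15 / 8.33 = 0.05432 L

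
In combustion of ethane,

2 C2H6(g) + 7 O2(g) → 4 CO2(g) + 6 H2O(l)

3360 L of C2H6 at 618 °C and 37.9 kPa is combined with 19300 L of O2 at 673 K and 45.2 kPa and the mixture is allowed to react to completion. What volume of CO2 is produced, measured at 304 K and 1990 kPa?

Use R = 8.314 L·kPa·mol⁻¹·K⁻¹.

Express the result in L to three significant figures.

43.7 L

n(C2H6) = PV/RT = (37.9 × 3360) / (8.314 × 891.15) = 17.19 mol
n(O2) = PV/RT = (45.2 × 19300) / (8.314 × 673) = 155.9 mol
For 17.19 mol C2H6, stoichiometry requires (7/2) × 17.19 = 60.17 mol O2; 155.9 mol is available, so C2H6 is limiting.
n(CO2) = (4/2) × 17.19 = 34.38 mol
V(CO2) = nRT/P = 34.38 × 8.314 × 304 / 1990 = 43.67 L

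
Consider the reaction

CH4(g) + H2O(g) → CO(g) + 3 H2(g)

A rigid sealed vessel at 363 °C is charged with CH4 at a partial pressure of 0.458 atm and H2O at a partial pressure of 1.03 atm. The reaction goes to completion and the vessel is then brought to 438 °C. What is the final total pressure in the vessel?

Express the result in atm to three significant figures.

2.69 atm

At constant V, partial pressures at 363 °C are proportional to moles, so apply stoichiometry directly to pressures.
P(H2O) required for 0.458 atm of CH4 = (1/1) × 0.458 = 0.4580 atm; available 1.03 atm, so CH4 is limiting.
P(H2O) remaining = 1.03 − (1/1) × 0.458 = 0.5720 atm
P(gaseous products) = (1+3)/1 × 0.458 = 1.832 atm
P_total at 363 °C = 0.5720 + 1.832 = 2.404 atm
Scaling to 438 °C: P = 2.404 × 711.15/636.15 = 2.687 atm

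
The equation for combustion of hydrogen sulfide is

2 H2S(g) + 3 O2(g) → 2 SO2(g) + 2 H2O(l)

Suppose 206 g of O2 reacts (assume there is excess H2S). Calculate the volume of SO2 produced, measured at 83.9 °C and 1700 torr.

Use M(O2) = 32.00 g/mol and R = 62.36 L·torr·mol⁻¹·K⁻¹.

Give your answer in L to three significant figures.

n(O2) = 206.0 / 32.00 = 6.438 mol
n(SO2) = (2/3) × 6.438 = 4.292 mol
V = nRT/P = 4.292 × 62.36 × 357.05 / 1700 = 56.21 L

56.2 L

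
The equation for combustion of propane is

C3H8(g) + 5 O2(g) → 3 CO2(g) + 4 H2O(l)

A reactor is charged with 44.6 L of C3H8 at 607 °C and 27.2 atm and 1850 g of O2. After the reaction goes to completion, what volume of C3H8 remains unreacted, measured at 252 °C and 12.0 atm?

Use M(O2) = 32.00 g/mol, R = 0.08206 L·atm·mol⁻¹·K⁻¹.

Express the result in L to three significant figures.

18.8 L

n(C3H8) = PV/RT = (27.2 × 44.6) / (0.08206 × 880.15) = 16.80 mol
n(O2) = 1850 / 32.00 = 57.81 mol
For 16.80 mol C3H8, stoichiometry requires (5/1) × 16.80 = 84.00 mol O2; 57.81 mol is available, so O2 is limiting.
n(C3H8) consumed = (1/5) × 57.81 = 11.56 mol; remaining = 16.80 − 11.56 = 5.240 mol
V(C3H8) = nRT/P = 5.240 × 0.08206 × 525.15 / 12.0 = 18.82 L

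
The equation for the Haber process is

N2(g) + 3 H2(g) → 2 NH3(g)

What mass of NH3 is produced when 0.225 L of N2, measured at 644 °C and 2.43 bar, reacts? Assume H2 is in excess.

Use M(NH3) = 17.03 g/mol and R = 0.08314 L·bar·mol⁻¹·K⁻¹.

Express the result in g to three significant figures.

0.244 g

n(N2) = PV/RT = (2.43 × 0.225) / (0.08314 × 917.15) = 0.007170 mol
n(NH3) = (2/1) × 0.007170 = 0.01434 mol
m(NH3) = 0.01434 × 17.03 = 0.2442 g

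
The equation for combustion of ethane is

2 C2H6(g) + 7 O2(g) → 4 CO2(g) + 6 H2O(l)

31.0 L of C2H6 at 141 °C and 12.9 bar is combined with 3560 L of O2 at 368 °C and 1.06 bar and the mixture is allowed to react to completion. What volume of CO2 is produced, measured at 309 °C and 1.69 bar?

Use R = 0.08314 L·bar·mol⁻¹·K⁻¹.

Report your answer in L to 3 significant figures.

n(C2H6) = PV/RT = (12.9 × 31.0) / (0.08314 × 414.15) = 11.61 mol
n(O2) = PV/RT = (1.06 × 3560) / (0.08314 × 641.15) = 70.79 mol
For 11.61 mol C2H6, stoichiometry requires (7/2) × 11.61 = 40.63 mol O2; 70.79 mol is available, so C2H6 is limiting.
n(CO2) = (4/2) × 11.61 = 23.22 mol
V(CO2) = nRT/P = 23.22 × 0.08314 × 582.15 / 1.69 = 665.0 L

665 L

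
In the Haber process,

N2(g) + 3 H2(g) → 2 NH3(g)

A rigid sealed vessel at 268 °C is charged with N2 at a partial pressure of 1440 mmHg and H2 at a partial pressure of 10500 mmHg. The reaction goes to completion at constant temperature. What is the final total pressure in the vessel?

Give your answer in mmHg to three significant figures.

At constant V, partial pressures at 268 °C are proportional to moles, so apply stoichiometry directly to pressures.
P(H2) required for 1440 mmHg of N2 = (3/1) × 1440 = 4320 mmHg; available 10500 mmHg, so N2 is limiting.
P(H2) remaining = 10500 − (3/1) × 1440 = 6180 mmHg
P(gaseous products) = (2)/1 × 1440 = 2880 mmHg
P_total at 268 °C = 6180 + 2880 = 9060 mmHg

9060 mmHg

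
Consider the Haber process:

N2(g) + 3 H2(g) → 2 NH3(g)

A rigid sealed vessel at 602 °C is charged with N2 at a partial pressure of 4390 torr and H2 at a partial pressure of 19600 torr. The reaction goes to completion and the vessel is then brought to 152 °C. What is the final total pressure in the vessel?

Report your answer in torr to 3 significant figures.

Because the vessel is rigid and T is held at 602 °C, work the stoichiometry in partial pressures (P_i = n_iRT/V).
P(H2) required for 4390 torr of N2 = (3/1) × 4390 = 13170 torr; available 19600 torr, so N2 is limiting.
P(H2) remaining = 19600 − (3/1) × 4390 = 6430 torr
P(gaseous products) = (2)/1 × 4390 = 8780 torr
P_total at 602 °C = 6430 + 8780 = 15210 torr
Scaling to 152 °C: P = 15210 × 425.15/875.15 = 7389 torr

7390 torr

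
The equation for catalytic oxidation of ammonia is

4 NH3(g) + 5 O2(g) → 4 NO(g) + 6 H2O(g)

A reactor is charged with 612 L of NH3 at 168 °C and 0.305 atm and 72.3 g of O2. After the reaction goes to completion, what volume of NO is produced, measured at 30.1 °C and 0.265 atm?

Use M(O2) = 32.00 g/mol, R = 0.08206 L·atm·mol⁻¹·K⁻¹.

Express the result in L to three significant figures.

170 L

n(NH3) = PV/RT = (0.305 × 612) / (0.08206 × 441.15) = 5.156 mol
n(O2) = 72.3 / 32.00 = 2.259 mol
For 5.156 mol NH3, stoichiometry requires (5/4) × 5.156 = 6.445 mol O2; 2.259 mol is available, so O2 is limiting.
n(NO) = (4/5) × 2.259 = 1.807 mol
V(NO) = nRT/P = 1.807 × 0.08206 × 303.25 / 0.265 = 169.7 L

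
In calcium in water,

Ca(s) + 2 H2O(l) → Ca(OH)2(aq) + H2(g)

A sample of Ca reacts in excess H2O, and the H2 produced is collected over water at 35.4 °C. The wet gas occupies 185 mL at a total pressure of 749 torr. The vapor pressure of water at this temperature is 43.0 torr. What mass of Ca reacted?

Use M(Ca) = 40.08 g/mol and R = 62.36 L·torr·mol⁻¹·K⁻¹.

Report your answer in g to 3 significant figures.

0.272 g

P(H2) = 749 − 43.0 = 706.0 torr
n(H2) = PV/RT = (706.0 × 0.1850) / (62.36 × 308.55) = 0.006788 mol
n(Ca) = (1/1) × 0.006788 = 0.006788 mol
m(Ca) = 0.006788 × 40.08 = 0.2721 g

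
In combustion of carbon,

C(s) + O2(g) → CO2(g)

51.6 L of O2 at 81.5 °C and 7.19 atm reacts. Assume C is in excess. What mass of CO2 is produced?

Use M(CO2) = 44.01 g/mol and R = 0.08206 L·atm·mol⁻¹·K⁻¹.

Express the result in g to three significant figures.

561 g

n(O2) = PV/RT = (7.19 × 51.6) / (0.08206 × 354.65) = 12.75 mol
n(CO2) = (1/1) × 12.75 = 12.75 mol
m(CO2) = 12.75 × 44.01 = 561.1 g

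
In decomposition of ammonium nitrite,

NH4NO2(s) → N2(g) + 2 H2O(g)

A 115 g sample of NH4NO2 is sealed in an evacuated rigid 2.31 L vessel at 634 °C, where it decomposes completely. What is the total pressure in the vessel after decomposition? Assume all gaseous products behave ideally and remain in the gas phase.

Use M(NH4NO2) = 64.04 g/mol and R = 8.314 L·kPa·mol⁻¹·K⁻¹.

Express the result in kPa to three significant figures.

17600 kPa

n(NH4NO2) = 115 / 64.04 = 1.796 mol
n(gas produced) = (3/1) × 1.796 = 5.388 mol
P = nRT/V = 5.388 × 8.314 × 907.15 / 2.31 = 17590 kPa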